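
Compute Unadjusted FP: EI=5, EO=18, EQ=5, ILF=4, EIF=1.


UFP = EI*4 + EO*5 + EQ*4 + ILF*10 + EIF*7
UFP = 5*4 + 18*5 + 5*4 + 4*10 + 1*7
UFP = 20 + 90 + 20 + 40 + 7
UFP = 177

177


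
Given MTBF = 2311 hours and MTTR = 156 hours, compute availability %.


Availability = MTBF / (MTBF + MTTR)
Availability = 2311 / (2311 + 156)
Availability = 2311 / 2467
Availability = 93.6765%

93.6765%


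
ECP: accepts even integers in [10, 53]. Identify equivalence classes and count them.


Constraint: even integers in [10, 53]
Class 1: x < 10 — out-of-range invalid
Class 2: x in [10,53] but odd — wrong type invalid
Class 3: x in [10,53] and even — valid
Class 4: x > 53 — out-of-range invalid
Total equivalence classes: 4

4 equivalence classes


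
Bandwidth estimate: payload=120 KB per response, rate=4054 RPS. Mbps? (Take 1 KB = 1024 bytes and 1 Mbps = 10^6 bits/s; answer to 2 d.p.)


Formula: Mbps = payload_bytes * RPS * 8 / 1e6
Payload per request = 120 KB = 120 * 1024 = 122880 bytes
Total bytes/sec = 122880 * 4054 = 498155520
Total bits/sec = 498155520 * 8 = 3985244160
Mbps = 3985244160 / 1e6 = 3985.24

3985.24 Mbps


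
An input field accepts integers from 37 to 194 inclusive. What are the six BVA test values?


Range: [37, 194]
Boundaries: just below min, min, min+1, max-1, max, just above max
Values: [36, 37, 38, 193, 194, 195]

[36, 37, 38, 193, 194, 195]


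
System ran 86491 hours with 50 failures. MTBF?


Formula: MTBF = Total operating time / Number of failures
MTBF = 86491 / 50
MTBF = 1729.82 hours

1729.82 hours


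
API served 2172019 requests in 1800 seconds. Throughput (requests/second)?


Formula: throughput = requests / seconds
throughput = 2172019 / 1800
throughput = 1206.68 requests/second

1206.68 requests/second


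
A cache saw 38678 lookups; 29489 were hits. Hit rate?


Formula: hit rate = hits / (hits + misses) * 100
hit rate = 29489 / (29489 + 9189) * 100
hit rate = 29489 / 38678 * 100
hit rate = 76.24%

76.24%


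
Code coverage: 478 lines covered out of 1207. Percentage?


Coverage = covered / total * 100
Coverage = 478 / 1207 * 100
Coverage = 39.6%

39.6%


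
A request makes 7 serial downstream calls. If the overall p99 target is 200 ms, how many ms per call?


Formula: per_stage = total_budget / stages
per_stage = 200 / 7
per_stage = 28.57 ms

28.57 ms


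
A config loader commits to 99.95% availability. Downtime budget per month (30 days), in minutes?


Formula: allowed downtime = period * (100 - SLA) / 100
Period (month (30 days)) = 43200 minutes
Unavailability fraction = (100 - 99.95) / 100
Allowed downtime = 43200 * (100 - 99.95) / 100
Allowed downtime = 21.6 minutes

21.6 minutes


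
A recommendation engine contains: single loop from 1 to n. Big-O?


Reasoning: one pass through n items
Complexity: O(n)

O(n)


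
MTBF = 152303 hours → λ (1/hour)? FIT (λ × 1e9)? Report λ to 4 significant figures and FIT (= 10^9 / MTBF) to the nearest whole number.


Formula: λ = 1 / MTBF; FIT = λ × 1e9 = 1e9 / MTBF
λ = 1 / 152303 ≈ 6.566e-06 failures/hour
FIT = 1e9 / 152303 ≈ 6566 failures per 1e9 hours (nearest whole number)

λ = 6.566e-06 /h, FIT = 6566


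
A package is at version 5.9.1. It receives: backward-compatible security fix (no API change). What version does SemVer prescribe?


Current: 5.9.1
Change category: 'backward-compatible security fix (no API change)' → patch bump
SemVer rule: patch bump → increment PATCH (MAJOR and MINOR unchanged)
New: 5.9.2

5.9.2


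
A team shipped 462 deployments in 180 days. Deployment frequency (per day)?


Formula: deployments per day = releases / days
= 462 / 180
= 2.567 deploys/day
(equivalently, 17.97 deploys/week)

2.567 deploys/day


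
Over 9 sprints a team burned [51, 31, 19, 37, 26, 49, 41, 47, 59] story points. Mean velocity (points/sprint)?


Formula: Avg velocity = Total points / Number of sprints
Points: [51, 31, 19, 37, 26, 49, 41, 47, 59]
Sum = 51 + 31 + 19 + 37 + 26 + 49 + 41 + 47 + 59 = 360
Avg velocity = 360 / 9 = 40.0 points/sprint

40.0 points/sprint


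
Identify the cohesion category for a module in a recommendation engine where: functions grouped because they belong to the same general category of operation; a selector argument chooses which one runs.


Reasoning: Grouped by category of activity, not by data or sequence
Type: Logical cohesion

Logical cohesion


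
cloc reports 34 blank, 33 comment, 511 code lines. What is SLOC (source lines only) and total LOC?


Total LOC = blank + comment + code
Total LOC = 34 + 33 + 511 = 578
SLOC (source only) = code = 511

Total LOC: 578, SLOC: 511


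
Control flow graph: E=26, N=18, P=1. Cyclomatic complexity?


Formula: V(G) = E - N + 2P
V(G) = 26 - 18 + 2*1
V(G) = 8 + 2
V(G) = 10

10


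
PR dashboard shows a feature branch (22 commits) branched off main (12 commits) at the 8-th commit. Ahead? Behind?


Common ancestor: commit #8
feature commits after divergence: 22 - 8 = 14
main commits after divergence: 12 - 8 = 4
feature is 14 commits ahead of main
main is 4 commits ahead of feature

feature ahead: 14, main ahead: 4


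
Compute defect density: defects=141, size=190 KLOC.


Defect density = defects / KLOC
Defect density = 141 / 190
Defect density = 0.742 defects/KLOC

0.742 defects/KLOC


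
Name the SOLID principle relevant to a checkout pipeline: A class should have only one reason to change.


This describes the Single Responsibility Principle (SRP)

Single Responsibility Principle (SRP)


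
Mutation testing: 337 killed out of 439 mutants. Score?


Mutation score = killed / total * 100
Mutation score = 337 / 439 * 100
Mutation score = 76.77%

76.77%


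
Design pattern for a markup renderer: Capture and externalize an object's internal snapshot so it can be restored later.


This matches the Memento pattern

Memento


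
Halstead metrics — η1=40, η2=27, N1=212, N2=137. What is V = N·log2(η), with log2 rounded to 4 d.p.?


Formula: V = N * log2(η), where N = N1 + N2 and η = η1 + η2
η = 40 + 27 = 67
N = 212 + 137 = 349
log2(67) ≈ 6.0661
V = 349 * 6.0661 = 2117.07

2117.07


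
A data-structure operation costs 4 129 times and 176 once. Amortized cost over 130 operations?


Formula: Amortized cost = Total cost / Operations
Total cost = (129 * 4) + (1 * 176)
Total cost = 516 + 176 = 692
Amortized = 692 / 130 = 5.3231

5.3231


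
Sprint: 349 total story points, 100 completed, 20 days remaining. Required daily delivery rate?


Formula: Required rate = Remaining points / Days left
Remaining = 349 - 100 = 249 points
Required rate = 249 / 20 = 12.45 points/day

12.45 points/day


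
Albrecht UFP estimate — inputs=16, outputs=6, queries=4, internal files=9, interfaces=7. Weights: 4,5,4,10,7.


UFP = EI*4 + EO*5 + EQ*4 + ILF*10 + EIF*7
UFP = 16*4 + 6*5 + 4*4 + 9*10 + 7*7
UFP = 64 + 30 + 16 + 90 + 49
UFP = 249

249


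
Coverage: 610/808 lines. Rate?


Coverage = covered / total * 100
Coverage = 610 / 808 * 100
Coverage = 75.5%

75.5%


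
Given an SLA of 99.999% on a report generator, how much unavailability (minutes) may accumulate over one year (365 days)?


Formula: allowed downtime = period * (100 - SLA) / 100
Period (year (365 days)) = 525600 minutes
Unavailability fraction = (100 - 99.999) / 100
Allowed downtime = 525600 * (100 - 99.999) / 100
Allowed downtime = 5.256 minutes

5.256 minutes


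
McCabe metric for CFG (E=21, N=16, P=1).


Formula: V(G) = E - N + 2P
V(G) = 21 - 16 + 2*1
V(G) = 5 + 2
V(G) = 7

7


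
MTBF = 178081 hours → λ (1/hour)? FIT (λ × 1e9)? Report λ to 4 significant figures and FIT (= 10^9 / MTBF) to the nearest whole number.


Formula: λ = 1 / MTBF; FIT = λ × 1e9 = 1e9 / MTBF
λ = 1 / 178081 ≈ 5.615e-06 failures/hour
FIT = 1e9 / 178081 ≈ 5615 failures per 1e9 hours (nearest whole number)

λ = 5.615e-06 /h, FIT = 5615


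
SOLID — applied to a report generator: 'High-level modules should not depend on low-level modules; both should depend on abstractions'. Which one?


This describes the Dependency Inversion Principle (DIP)

Dependency Inversion Principle (DIP)


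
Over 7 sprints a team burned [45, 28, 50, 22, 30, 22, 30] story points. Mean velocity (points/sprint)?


Formula: Avg velocity = Total points / Number of sprints
Points: [45, 28, 50, 22, 30, 22, 30]
Sum = 45 + 28 + 50 + 22 + 30 + 22 + 30 = 227
Avg velocity = 227 / 7 = 32.43 points/sprint

32.43 points/sprint


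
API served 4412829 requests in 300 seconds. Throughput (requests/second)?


Formula: throughput = requests / seconds
throughput = 4412829 / 300
throughput = 14709.43 requests/second

14709.43 requests/second


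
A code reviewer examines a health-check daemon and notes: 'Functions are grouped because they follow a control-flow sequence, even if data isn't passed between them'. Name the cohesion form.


Reasoning: Grouped by order of execution within a routine, not by data flow
Type: Procedural cohesion

Procedural cohesion


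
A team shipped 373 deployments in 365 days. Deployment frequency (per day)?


Formula: deployments per day = releases / days
= 373 / 365
= 1.022 deploys/day
(equivalently, 7.15 deploys/week)

1.022 deploys/day


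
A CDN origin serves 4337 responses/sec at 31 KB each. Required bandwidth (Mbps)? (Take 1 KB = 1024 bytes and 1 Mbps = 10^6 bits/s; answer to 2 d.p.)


Formula: Mbps = payload_bytes * RPS * 8 / 1e6
Payload per request = 31 KB = 31 * 1024 = 31744 bytes
Total bytes/sec = 31744 * 4337 = 137673728
Total bits/sec = 137673728 * 8 = 1101389824
Mbps = 1101389824 / 1e6 = 1101.39

1101.39 Mbps


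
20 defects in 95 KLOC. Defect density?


Defect density = defects / KLOC
Defect density = 20 / 95
Defect density = 0.211 defects/KLOC

0.211 defects/KLOC


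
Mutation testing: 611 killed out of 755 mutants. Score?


Mutation score = killed / total * 100
Mutation score = 611 / 755 * 100
Mutation score = 80.93%

80.93%


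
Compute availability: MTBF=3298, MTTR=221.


Availability = MTBF / (MTBF + MTTR)
Availability = 3298 / (3298 + 221)
Availability = 3298 / 3519
Availability = 93.7198%

93.7198%


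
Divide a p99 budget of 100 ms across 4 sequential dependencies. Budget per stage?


Formula: per_stage = total_budget / stages
per_stage = 100 / 4
per_stage = 25.0 ms

25.0 ms


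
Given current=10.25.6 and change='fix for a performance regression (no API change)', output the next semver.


Current: 10.25.6
Change category: 'fix for a performance regression (no API change)' → patch bump
SemVer rule: patch bump → increment PATCH (MAJOR and MINOR unchanged)
New: 10.25.7

10.25.7


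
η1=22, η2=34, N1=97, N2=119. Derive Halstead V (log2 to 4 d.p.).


Formula: V = N * log2(η), where N = N1 + N2 and η = η1 + η2
η = 22 + 34 = 56
N = 97 + 119 = 216
log2(56) ≈ 5.8074
V = 216 * 5.8074 = 1254.40

1254.40


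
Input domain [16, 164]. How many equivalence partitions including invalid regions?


Valid range: [16, 164]
Class 1: x < 16 — invalid
Class 2: 16 ≤ x ≤ 164 — valid
Class 3: x > 164 — invalid
Total equivalence classes: 3

3 equivalence classes


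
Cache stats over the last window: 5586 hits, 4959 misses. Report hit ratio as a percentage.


Formula: hit rate = hits / (hits + misses) * 100
hit rate = 5586 / (5586 + 4959) * 100
hit rate = 5586 / 10545 * 100
hit rate = 52.97%

52.97%


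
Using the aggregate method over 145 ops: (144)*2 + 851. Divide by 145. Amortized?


Formula: Amortized cost = Total cost / Operations
Total cost = (144 * 2) + (1 * 851)
Total cost = 288 + 851 = 1139
Amortized = 1139 / 145 = 7.8552

7.8552


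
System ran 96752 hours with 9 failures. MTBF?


Formula: MTBF = Total operating time / Number of failures
MTBF = 96752 / 9
MTBF = 10750.22 hours

10750.22 hours


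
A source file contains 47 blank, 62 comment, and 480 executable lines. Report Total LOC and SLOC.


Total LOC = blank + comment + code
Total LOC = 47 + 62 + 480 = 589
SLOC (source only) = code = 480

Total LOC: 589, SLOC: 480


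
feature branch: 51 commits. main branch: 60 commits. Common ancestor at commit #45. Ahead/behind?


Common ancestor: commit #45
feature commits after divergence: 51 - 45 = 6
main commits after divergence: 60 - 45 = 15
feature is 6 commits ahead of main
main is 15 commits ahead of feature

feature ahead: 6, main ahead: 15


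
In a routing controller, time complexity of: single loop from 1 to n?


Reasoning: one pass through n items
Complexity: O(n)

O(n)


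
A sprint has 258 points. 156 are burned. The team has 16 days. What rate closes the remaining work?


Formula: Required rate = Remaining points / Days left
Remaining = 258 - 156 = 102 points
Required rate = 102 / 16 = 6.38 points/day

6.38 points/day


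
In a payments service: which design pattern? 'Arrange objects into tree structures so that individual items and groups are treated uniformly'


This matches the Composite pattern

Composite


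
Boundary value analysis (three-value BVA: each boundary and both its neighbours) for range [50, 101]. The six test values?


Range: [50, 101]
Boundaries: just below min, min, min+1, max-1, max, just above max
Values: [49, 50, 51, 100, 101, 102]

[49, 50, 51, 100, 101, 102]


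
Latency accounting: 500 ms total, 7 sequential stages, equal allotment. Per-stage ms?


Formula: per_stage = total_budget / stages
per_stage = 500 / 7
per_stage = 71.43 ms

71.43 ms


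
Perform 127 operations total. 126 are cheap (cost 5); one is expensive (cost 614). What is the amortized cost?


Formula: Amortized cost = Total cost / Operations
Total cost = (126 * 5) + (1 * 614)
Total cost = 630 + 614 = 1244
Amortized = 1244 / 127 = 9.7953

9.7953


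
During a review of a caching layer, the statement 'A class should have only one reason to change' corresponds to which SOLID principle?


This describes the Single Responsibility Principle (SRP)

Single Responsibility Principle (SRP)


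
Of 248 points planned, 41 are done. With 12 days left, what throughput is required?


Formula: Required rate = Remaining points / Days left
Remaining = 248 - 41 = 207 points
Required rate = 207 / 12 = 17.25 points/day

17.25 points/day


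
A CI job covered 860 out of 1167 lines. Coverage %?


Coverage = covered / total * 100
Coverage = 860 / 1167 * 100
Coverage = 73.69%

73.69%


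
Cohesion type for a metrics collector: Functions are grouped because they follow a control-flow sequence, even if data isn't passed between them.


Reasoning: Grouped by order of execution within a routine, not by data flow
Type: Procedural cohesion

Procedural cohesion


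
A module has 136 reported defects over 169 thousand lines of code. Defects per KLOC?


Defect density = defects / KLOC
Defect density = 136 / 169
Defect density = 0.805 defects/KLOC

0.805 defects/KLOC


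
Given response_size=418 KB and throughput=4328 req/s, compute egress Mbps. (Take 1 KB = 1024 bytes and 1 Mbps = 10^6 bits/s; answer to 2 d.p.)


Formula: Mbps = payload_bytes * RPS * 8 / 1e6
Payload per request = 418 KB = 418 * 1024 = 428032 bytes
Total bytes/sec = 428032 * 4328 = 1852522496
Total bits/sec = 1852522496 * 8 = 14820179968
Mbps = 14820179968 / 1e6 = 14820.18

14820.18 Mbps


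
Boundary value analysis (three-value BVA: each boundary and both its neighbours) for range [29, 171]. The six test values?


Range: [29, 171]
Boundaries: just below min, min, min+1, max-1, max, just above max
Values: [28, 29, 30, 170, 171, 172]

[28, 29, 30, 170, 171, 172]


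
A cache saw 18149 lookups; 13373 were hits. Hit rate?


Formula: hit rate = hits / (hits + misses) * 100
hit rate = 13373 / (13373 + 4776) * 100
hit rate = 13373 / 18149 * 100
hit rate = 73.68%

73.68%


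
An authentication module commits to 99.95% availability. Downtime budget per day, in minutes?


Formula: allowed downtime = period * (100 - SLA) / 100
Period (day) = 1440 minutes
Unavailability fraction = (100 - 99.95) / 100
Allowed downtime = 1440 * (100 - 99.95) / 100
Allowed downtime = 0.72 minutes

0.72 minutes


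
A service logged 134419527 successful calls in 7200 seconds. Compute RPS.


Formula: throughput = requests / seconds
throughput = 134419527 / 7200
throughput = 18669.38 requests/second

18669.38 requests/second


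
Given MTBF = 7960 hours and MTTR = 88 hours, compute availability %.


Availability = MTBF / (MTBF + MTTR)
Availability = 7960 / (7960 + 88)
Availability = 7960 / 8048
Availability = 98.9066%

98.9066%


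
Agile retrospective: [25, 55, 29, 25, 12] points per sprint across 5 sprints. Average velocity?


Formula: Avg velocity = Total points / Number of sprints
Points: [25, 55, 29, 25, 12]
Sum = 25 + 55 + 29 + 25 + 12 = 146
Avg velocity = 146 / 5 = 29.2 points/sprint

29.2 points/sprint


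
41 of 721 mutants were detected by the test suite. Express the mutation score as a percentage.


Mutation score = killed / total * 100
Mutation score = 41 / 721 * 100
Mutation score = 5.69%

5.69%


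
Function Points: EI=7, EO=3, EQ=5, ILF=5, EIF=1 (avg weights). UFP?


UFP = EI*4 + EO*5 + EQ*4 + ILF*10 + EIF*7
UFP = 7*4 + 3*5 + 5*4 + 5*10 + 1*7
UFP = 28 + 15 + 20 + 50 + 7
UFP = 120

120


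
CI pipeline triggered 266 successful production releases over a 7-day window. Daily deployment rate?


Formula: deployments per day = releases / days
= 266 / 7
= 38.0 deploys/day
(equivalently, 266.0 deploys/week)

38.0 deploys/day


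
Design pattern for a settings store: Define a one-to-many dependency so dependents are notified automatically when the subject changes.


This matches the Observer pattern

Observer


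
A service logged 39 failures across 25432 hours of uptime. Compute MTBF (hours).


Formula: MTBF = Total operating time / Number of failures
MTBF = 25432 / 39
MTBF = 652.1 hours

652.1 hours


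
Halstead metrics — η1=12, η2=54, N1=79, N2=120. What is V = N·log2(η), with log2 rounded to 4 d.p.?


Formula: V = N * log2(η), where N = N1 + N2 and η = η1 + η2
η = 12 + 54 = 66
N = 79 + 120 = 199
log2(66) ≈ 6.0444
V = 199 * 6.0444 = 1202.84

1202.84


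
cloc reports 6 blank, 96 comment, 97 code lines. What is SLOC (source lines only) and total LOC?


Total LOC = blank + comment + code
Total LOC = 6 + 96 + 97 = 199
SLOC (source only) = code = 97

Total LOC: 199, SLOC: 97


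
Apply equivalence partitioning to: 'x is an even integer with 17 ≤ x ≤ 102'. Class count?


Constraint: even integers in [17, 102]
Class 1: x < 17 — out-of-range invalid
Class 2: x in [17,102] but odd — wrong type invalid
Class 3: x in [17,102] and even — valid
Class 4: x > 102 — out-of-range invalid
Total equivalence classes: 4

4 equivalence classes


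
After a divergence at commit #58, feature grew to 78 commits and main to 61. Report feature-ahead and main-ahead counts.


Common ancestor: commit #58
feature commits after divergence: 78 - 58 = 20
main commits after divergence: 61 - 58 = 3
feature is 20 commits ahead of main
main is 3 commits ahead of feature

feature ahead: 20, main ahead: 3


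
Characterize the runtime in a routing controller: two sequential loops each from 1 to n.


Reasoning: sequential dominates: O(n) + O(n) = O(n)
Complexity: O(n)

O(n)


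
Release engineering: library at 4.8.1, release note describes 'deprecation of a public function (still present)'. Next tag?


Current: 4.8.1
Change category: 'deprecation of a public function (still present)' → minor bump
SemVer rule: minor bump → increment MINOR, reset PATCH to 0 (MAJOR unchanged)
New: 4.9.0

4.9.0


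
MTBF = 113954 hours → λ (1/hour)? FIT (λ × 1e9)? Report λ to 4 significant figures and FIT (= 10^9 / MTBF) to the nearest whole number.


Formula: λ = 1 / MTBF; FIT = λ × 1e9 = 1e9 / MTBF
λ = 1 / 113954 ≈ 8.775e-06 failures/hour
FIT = 1e9 / 113954 ≈ 8775 failures per 1e9 hours (nearest whole number)

λ = 8.775e-06 /h, FIT = 8775


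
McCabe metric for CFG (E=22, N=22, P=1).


Formula: V(G) = E - N + 2P
V(G) = 22 - 22 + 2*1
V(G) = 0 + 2
V(G) = 2

2


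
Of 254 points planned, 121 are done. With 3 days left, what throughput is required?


Formula: Required rate = Remaining points / Days left
Remaining = 254 - 121 = 133 points
Required rate = 133 / 3 = 44.33 points/day

44.33 points/day


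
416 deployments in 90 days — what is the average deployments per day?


Formula: deployments per day = releases / days
= 416 / 90
= 4.622 deploys/day
(equivalently, 32.36 deploys/week)

4.622 deploys/day


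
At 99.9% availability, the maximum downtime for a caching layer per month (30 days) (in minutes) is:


Formula: allowed downtime = period * (100 - SLA) / 100
Period (month (30 days)) = 43200 minutes
Unavailability fraction = (100 - 99.9) / 100
Allowed downtime = 43200 * (100 - 99.9) / 100
Allowed downtime = 43.2 minutes

43.2 minutes


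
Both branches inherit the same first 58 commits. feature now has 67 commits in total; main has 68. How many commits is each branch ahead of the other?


Common ancestor: commit #58
feature commits after divergence: 67 - 58 = 9
main commits after divergence: 68 - 58 = 10
feature is 9 commits ahead of main
main is 10 commits ahead of feature

feature ahead: 9, main ahead: 10


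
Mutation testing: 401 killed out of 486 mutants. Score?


Mutation score = killed / total * 100
Mutation score = 401 / 486 * 100
Mutation score = 82.51%

82.51%


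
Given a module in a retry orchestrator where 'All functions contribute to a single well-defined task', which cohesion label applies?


Reasoning: Best: single purpose
Type: Functional cohesion

Functional cohesion


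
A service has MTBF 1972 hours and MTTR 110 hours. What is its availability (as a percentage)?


Availability = MTBF / (MTBF + MTTR)
Availability = 1972 / (1972 + 110)
Availability = 1972 / 2082
Availability = 94.7166%

94.7166%


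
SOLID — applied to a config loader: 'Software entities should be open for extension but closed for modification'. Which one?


This describes the Open/Closed Principle (OCP)

Open/Closed Principle (OCP)


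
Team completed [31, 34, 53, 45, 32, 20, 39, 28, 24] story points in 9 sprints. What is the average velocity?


Formula: Avg velocity = Total points / Number of sprints
Points: [31, 34, 53, 45, 32, 20, 39, 28, 24]
Sum = 31 + 34 + 53 + 45 + 32 + 20 + 39 + 28 + 24 = 306
Avg velocity = 306 / 9 = 34.0 points/sprint

34.0 points/sprint


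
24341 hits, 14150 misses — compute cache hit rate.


Formula: hit rate = hits / (hits + misses) * 100
hit rate = 24341 / (24341 + 14150) * 100
hit rate = 24341 / 38491 * 100
hit rate = 63.24%

63.24%


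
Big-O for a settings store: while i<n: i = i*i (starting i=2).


Reasoning: squaring drives double-exponential growth; iterations ~ log log n
Complexity: O(log log n)

O(log log n)


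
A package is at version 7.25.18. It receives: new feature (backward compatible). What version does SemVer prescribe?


Current: 7.25.18
Change category: 'new feature (backward compatible)' → minor bump
SemVer rule: minor bump → increment MINOR, reset PATCH to 0 (MAJOR unchanged)
New: 7.26.0

7.26.0


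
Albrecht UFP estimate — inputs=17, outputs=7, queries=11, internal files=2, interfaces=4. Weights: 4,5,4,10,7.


UFP = EI*4 + EO*5 + EQ*4 + ILF*10 + EIF*7
UFP = 17*4 + 7*5 + 11*4 + 2*10 + 4*7
UFP = 68 + 35 + 44 + 20 + 28
UFP = 195

195


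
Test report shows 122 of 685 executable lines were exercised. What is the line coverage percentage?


Coverage = covered / total * 100
Coverage = 122 / 685 * 100
Coverage = 17.81%

17.81%


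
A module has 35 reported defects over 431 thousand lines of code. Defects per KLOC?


Defect density = defects / KLOC
Defect density = 35 / 431
Defect density = 0.081 defects/KLOC

0.081 defects/KLOC


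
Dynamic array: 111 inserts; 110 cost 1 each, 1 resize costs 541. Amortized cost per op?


Formula: Amortized cost = Total cost / Operations
Total cost = (110 * 1) + (1 * 541)
Total cost = 110 + 541 = 651
Amortized = 651 / 111 = 5.8649

5.8649


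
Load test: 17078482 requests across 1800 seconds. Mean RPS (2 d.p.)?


Formula: throughput = requests / seconds
throughput = 17078482 / 1800
throughput = 9488.05 requests/second

9488.05 requests/second


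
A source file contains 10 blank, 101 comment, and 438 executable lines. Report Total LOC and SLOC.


Total LOC = blank + comment + code
Total LOC = 10 + 101 + 438 = 549
SLOC (source only) = code = 438

Total LOC: 549, SLOC: 438


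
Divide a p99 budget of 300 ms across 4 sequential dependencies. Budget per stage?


Formula: per_stage = total_budget / stages
per_stage = 300 / 4
per_stage = 75.0 ms

75.0 ms


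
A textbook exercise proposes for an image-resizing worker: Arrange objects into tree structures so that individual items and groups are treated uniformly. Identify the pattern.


This matches the Composite pattern

Composite


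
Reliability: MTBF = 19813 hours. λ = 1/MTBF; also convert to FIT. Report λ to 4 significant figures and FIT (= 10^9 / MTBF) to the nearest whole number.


Formula: λ = 1 / MTBF; FIT = λ × 1e9 = 1e9 / MTBF
λ = 1 / 19813 ≈ 5.047e-05 failures/hour
FIT = 1e9 / 19813 ≈ 50472 failures per 1e9 hours (nearest whole number)

λ = 5.047e-05 /h, FIT = 50472


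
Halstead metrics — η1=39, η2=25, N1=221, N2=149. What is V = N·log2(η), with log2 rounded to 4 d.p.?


Formula: V = N * log2(η), where N = N1 + N2 and η = η1 + η2
η = 39 + 25 = 64
N = 221 + 149 = 370
log2(64) ≈ 6.0000
V = 370 * 6.0000 = 2220.00

2220.00


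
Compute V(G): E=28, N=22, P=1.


Formula: V(G) = E - N + 2P
V(G) = 28 - 22 + 2*1
V(G) = 6 + 2
V(G) = 8

8


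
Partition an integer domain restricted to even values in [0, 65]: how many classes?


Constraint: even integers in [0, 65]
Class 1: x < 0 — out-of-range invalid
Class 2: x in [0,65] but odd — wrong type invalid
Class 3: x in [0,65] and even — valid
Class 4: x > 65 — out-of-range invalid
Total equivalence classes: 4

4 equivalence classes


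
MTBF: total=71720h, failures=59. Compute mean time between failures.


Formula: MTBF = Total operating time / Number of failures
MTBF = 71720 / 59
MTBF = 1215.59 hours

1215.59 hours


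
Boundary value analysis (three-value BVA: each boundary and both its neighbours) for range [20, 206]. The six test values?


Range: [20, 206]
Boundaries: just below min, min, min+1, max-1, max, just above max
Values: [19, 20, 21, 205, 206, 207]

[19, 20, 21, 205, 206, 207]


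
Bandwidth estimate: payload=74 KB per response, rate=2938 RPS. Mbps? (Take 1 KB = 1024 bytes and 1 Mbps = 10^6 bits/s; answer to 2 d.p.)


Formula: Mbps = payload_bytes * RPS * 8 / 1e6
Payload per request = 74 KB = 74 * 1024 = 75776 bytes
Total bytes/sec = 75776 * 2938 = 222629888
Total bits/sec = 222629888 * 8 = 1781039104
Mbps = 1781039104 / 1e6 = 1781.04

1781.04 Mbps


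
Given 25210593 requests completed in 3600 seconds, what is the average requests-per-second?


Formula: throughput = requests / seconds
throughput = 25210593 / 3600
throughput = 7002.94 requests/second

7002.94 requests/second


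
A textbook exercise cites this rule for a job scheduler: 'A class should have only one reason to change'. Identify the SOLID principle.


This describes the Single Responsibility Principle (SRP)

Single Responsibility Principle (SRP)


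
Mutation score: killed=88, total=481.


Mutation score = killed / total * 100
Mutation score = 88 / 481 * 100
Mutation score = 18.3%

18.3%


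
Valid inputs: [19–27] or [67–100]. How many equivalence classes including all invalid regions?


Valid ranges: [19,27] and [67,100]
Class 1: x < 19 — invalid
Class 2: 19 ≤ x ≤ 27 — valid
Class 3: 27 < x < 67 — invalid (gap between ranges)
Class 4: 67 ≤ x ≤ 100 — valid
Class 5: x > 100 — invalid
Total equivalence classes: 5

5 equivalence classes


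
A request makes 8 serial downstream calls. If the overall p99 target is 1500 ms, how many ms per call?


Formula: per_stage = total_budget / stages
per_stage = 1500 / 8
per_stage = 187.5 ms

187.5 ms


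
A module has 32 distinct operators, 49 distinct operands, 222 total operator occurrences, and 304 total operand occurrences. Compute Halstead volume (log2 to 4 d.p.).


Formula: V = N * log2(η), where N = N1 + N2 and η = η1 + η2
η = 32 + 49 = 81
N = 222 + 304 = 526
log2(81) ≈ 6.3399
V = 526 * 6.3399 = 3334.79

3334.79


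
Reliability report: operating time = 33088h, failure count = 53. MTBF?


Formula: MTBF = Total operating time / Number of failures
MTBF = 33088 / 53
MTBF = 624.3 hours

624.3 hours


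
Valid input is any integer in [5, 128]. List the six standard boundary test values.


Range: [5, 128]
Boundaries: just below min, min, min+1, max-1, max, just above max
Values: [4, 5, 6, 127, 128, 129]

[4, 5, 6, 127, 128, 129]


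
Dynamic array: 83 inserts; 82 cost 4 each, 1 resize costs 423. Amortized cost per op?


Formula: Amortized cost = Total cost / Operations
Total cost = (82 * 4) + (1 * 423)
Total cost = 328 + 423 = 751
Amortized = 751 / 83 = 9.0482

9.0482


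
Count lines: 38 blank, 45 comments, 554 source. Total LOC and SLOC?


Total LOC = blank + comment + code
Total LOC = 38 + 45 + 554 = 637
SLOC (source only) = code = 554

Total LOC: 637, SLOC: 554


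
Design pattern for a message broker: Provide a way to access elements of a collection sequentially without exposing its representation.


This matches the Iterator pattern

Iterator


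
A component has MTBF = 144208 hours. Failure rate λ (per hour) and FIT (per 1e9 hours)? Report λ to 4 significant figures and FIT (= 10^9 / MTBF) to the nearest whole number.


Formula: λ = 1 / MTBF; FIT = λ × 1e9 = 1e9 / MTBF
λ = 1 / 144208 ≈ 6.934e-06 failures/hour
FIT = 1e9 / 144208 ≈ 6934 failures per 1e9 hours (nearest whole number)

λ = 6.934e-06 /h, FIT = 6934


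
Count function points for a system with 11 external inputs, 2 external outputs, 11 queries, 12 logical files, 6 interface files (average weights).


UFP = EI*4 + EO*5 + EQ*4 + ILF*10 + EIF*7
UFP = 11*4 + 2*5 + 11*4 + 12*10 + 6*7
UFP = 44 + 10 + 44 + 120 + 42
UFP = 260

260


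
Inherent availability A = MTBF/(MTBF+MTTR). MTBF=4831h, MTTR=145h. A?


Availability = MTBF / (MTBF + MTTR)
Availability = 4831 / (4831 + 145)
Availability = 4831 / 4976
Availability = 97.086%

97.086%


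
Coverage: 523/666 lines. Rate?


Coverage = covered / total * 100
Coverage = 523 / 666 * 100
Coverage = 78.53%

78.53%


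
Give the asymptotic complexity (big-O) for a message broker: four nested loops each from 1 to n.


Reasoning: four levels of nesting
Complexity: O(n^4)

O(n^4)


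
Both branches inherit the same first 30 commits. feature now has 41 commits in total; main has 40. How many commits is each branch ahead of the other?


Common ancestor: commit #30
feature commits after divergence: 41 - 30 = 11
main commits after divergence: 40 - 30 = 10
feature is 11 commits ahead of main
main is 10 commits ahead of feature

feature ahead: 11, main ahead: 10


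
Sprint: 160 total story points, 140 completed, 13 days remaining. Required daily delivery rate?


Formula: Required rate = Remaining points / Days left
Remaining = 160 - 140 = 20 points
Required rate = 20 / 13 = 1.54 points/day

1.54 points/day


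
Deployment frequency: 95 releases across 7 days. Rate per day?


Formula: deployments per day = releases / days
= 95 / 7
= 13.571 deploys/day
(equivalently, 95.0 deploys/week)

13.571 deploys/day


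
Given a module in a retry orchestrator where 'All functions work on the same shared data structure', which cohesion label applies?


Reasoning: Functions share data
Type: Communicational cohesion

Communicational cohesion


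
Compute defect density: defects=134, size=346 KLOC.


Defect density = defects / KLOC
Defect density = 134 / 346
Defect density = 0.387 defects/KLOC

0.387 defects/KLOC


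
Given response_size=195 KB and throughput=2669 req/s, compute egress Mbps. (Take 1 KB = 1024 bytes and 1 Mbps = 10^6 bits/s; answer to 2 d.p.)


Formula: Mbps = payload_bytes * RPS * 8 / 1e6
Payload per request = 195 KB = 195 * 1024 = 199680 bytes
Total bytes/sec = 199680 * 2669 = 532945920
Total bits/sec = 532945920 * 8 = 4263567360
Mbps = 4263567360 / 1e6 = 4263.57

4263.57 Mbps


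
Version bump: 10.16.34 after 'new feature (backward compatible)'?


Current: 10.16.34
Change category: 'new feature (backward compatible)' → minor bump
SemVer rule: minor bump → increment MINOR, reset PATCH to 0 (MAJOR unchanged)
New: 10.17.0

10.17.0


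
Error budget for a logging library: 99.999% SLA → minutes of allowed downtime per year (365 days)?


Formula: allowed downtime = period * (100 - SLA) / 100
Period (year (365 days)) = 525600 minutes
Unavailability fraction = (100 - 99.999) / 100
Allowed downtime = 525600 * (100 - 99.999) / 100
Allowed downtime = 5.256 minutes

5.256 minutes


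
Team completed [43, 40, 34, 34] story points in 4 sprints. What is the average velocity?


Formula: Avg velocity = Total points / Number of sprints
Points: [43, 40, 34, 34]
Sum = 43 + 40 + 34 + 34 = 151
Avg velocity = 151 / 4 = 37.75 points/sprint

37.75 points/sprint


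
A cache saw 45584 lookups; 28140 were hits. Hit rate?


Formula: hit rate = hits / (hits + misses) * 100
hit rate = 28140 / (28140 + 17444) * 100
hit rate = 28140 / 45584 * 100
hit rate = 61.73%

61.73%


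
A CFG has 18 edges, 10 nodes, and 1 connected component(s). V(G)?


Formula: V(G) = E - N + 2P
V(G) = 18 - 10 + 2*1
V(G) = 8 + 2
V(G) = 10

10


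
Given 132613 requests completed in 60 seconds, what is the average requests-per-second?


Formula: throughput = requests / seconds
throughput = 132613 / 60
throughput = 2210.22 requests/second

2210.22 requests/second


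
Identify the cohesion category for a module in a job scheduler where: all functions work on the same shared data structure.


Reasoning: Functions share data
Type: Communicational cohesion

Communicational cohesion


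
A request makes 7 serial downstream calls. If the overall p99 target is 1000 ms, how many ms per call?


Formula: per_stage = total_budget / stages
per_stage = 1000 / 7
per_stage = 142.86 ms

142.86 ms


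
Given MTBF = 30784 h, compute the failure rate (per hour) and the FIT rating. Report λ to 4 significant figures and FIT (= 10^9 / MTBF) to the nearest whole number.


Formula: λ = 1 / MTBF; FIT = λ × 1e9 = 1e9 / MTBF
λ = 1 / 30784 ≈ 3.248e-05 failures/hour
FIT = 1e9 / 30784 ≈ 32484 failures per 1e9 hours (nearest whole number)

λ = 3.248e-05 /h, FIT = 32484


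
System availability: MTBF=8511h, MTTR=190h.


Availability = MTBF / (MTBF + MTTR)
Availability = 8511 / (8511 + 190)
Availability = 8511 / 8701
Availability = 97.8163%

97.8163%


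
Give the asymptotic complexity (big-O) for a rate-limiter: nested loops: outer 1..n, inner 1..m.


Reasoning: product of independent bounds
Complexity: O(n*m)

O(n*m)


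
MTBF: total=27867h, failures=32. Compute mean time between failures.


Formula: MTBF = Total operating time / Number of failures
MTBF = 27867 / 32
MTBF = 870.84 hours

870.84 hours


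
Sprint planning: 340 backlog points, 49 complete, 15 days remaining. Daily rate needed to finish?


Formula: Required rate = Remaining points / Days left
Remaining = 340 - 49 = 291 points
Required rate = 291 / 15 = 19.4 points/day

19.4 points/day


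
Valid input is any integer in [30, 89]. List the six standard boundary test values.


Range: [30, 89]
Boundaries: just below min, min, min+1, max-1, max, just above max
Values: [29, 30, 31, 88, 89, 90]

[29, 30, 31, 88, 89, 90]


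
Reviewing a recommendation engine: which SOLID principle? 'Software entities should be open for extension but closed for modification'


This describes the Open/Closed Principle (OCP)

Open/Closed Principle (OCP)


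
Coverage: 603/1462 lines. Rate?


Coverage = covered / total * 100
Coverage = 603 / 1462 * 100
Coverage = 41.24%

41.24%


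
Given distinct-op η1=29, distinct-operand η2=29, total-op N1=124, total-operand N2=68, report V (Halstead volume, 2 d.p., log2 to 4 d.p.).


Formula: V = N * log2(η), where N = N1 + N2 and η = η1 + η2
η = 29 + 29 = 58
N = 124 + 68 = 192
log2(58) ≈ 5.8580
V = 192 * 5.8580 = 1124.74

1124.74


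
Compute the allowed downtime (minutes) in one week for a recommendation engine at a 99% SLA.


Formula: allowed downtime = period * (100 - SLA) / 100
Period (week) = 10080 minutes
Unavailability fraction = (100 - 99.0) / 100
Allowed downtime = 10080 * (100 - 99.0) / 100
Allowed downtime = 100.8 minutes

100.8 minutes


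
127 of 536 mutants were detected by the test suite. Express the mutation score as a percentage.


Mutation score = killed / total * 100
Mutation score = 127 / 536 * 100
Mutation score = 23.69%

23.69%


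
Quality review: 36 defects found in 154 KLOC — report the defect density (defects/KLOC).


Defect density = defects / KLOC
Defect density = 36 / 154
Defect density = 0.234 defects/KLOC

0.234 defects/KLOC


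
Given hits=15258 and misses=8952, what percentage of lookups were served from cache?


Formula: hit rate = hits / (hits + misses) * 100
hit rate = 15258 / (15258 + 8952) * 100
hit rate = 15258 / 24210 * 100
hit rate = 63.02%

63.02%


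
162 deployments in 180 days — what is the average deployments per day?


Formula: deployments per day = releases / days
= 162 / 180
= 0.9 deploys/day
(equivalently, 6.3 deploys/week)

0.9 deploys/day


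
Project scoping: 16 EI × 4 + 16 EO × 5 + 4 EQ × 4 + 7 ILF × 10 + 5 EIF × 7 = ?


UFP = EI*4 + EO*5 + EQ*4 + ILF*10 + EIF*7
UFP = 16*4 + 16*5 + 4*4 + 7*10 + 5*7
UFP = 64 + 80 + 16 + 70 + 35
UFP = 265

265


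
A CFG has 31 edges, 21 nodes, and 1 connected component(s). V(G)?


Formula: V(G) = E - N + 2P
V(G) = 31 - 21 + 2*1
V(G) = 10 + 2
V(G) = 12

12


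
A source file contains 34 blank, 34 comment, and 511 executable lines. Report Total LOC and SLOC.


Total LOC = blank + comment + code
Total LOC = 34 + 34 + 511 = 579
SLOC (source only) = code = 511

Total LOC: 579, SLOC: 511


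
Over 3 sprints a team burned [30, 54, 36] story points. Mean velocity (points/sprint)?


Formula: Avg velocity = Total points / Number of sprints
Points: [30, 54, 36]
Sum = 30 + 54 + 36 = 120
Avg velocity = 120 / 3 = 40.0 points/sprint

40.0 points/sprint


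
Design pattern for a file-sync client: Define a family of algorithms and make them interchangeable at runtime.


This matches the Strategy pattern

Strategy


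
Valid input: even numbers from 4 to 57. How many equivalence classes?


Constraint: even integers in [4, 57]
Class 1: x < 4 — out-of-range invalid
Class 2: x in [4,57] but odd — wrong type invalid
Class 3: x in [4,57] and even — valid
Class 4: x > 57 — out-of-range invalid
Total equivalence classes: 4

4 equivalence classes


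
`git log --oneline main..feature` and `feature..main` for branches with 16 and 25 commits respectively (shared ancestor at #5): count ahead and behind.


Common ancestor: commit #5
feature commits after divergence: 16 - 5 = 11
main commits after divergence: 25 - 5 = 20
feature is 11 commits ahead of main
main is 20 commits ahead of feature

feature ahead: 11, main ahead: 20


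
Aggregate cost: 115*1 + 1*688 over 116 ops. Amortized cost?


Formula: Amortized cost = Total cost / Operations
Total cost = (115 * 1) + (1 * 688)
Total cost = 115 + 688 = 803
Amortized = 803 / 116 = 6.9224

6.9224
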